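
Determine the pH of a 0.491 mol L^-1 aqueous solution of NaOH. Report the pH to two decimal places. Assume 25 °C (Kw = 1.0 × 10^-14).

NaOH is a strong base; [OH-] = 0.491 M.
pOH = -log(0.491) = 0.31
pH = 14.00 - 0.31 = 13.69

pH = 13.69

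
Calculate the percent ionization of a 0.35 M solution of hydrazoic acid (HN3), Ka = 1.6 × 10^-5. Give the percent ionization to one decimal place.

0.7%

HN3 ⇌ N3- + H+; let x = [H+] at equilibrium.
x ≈ √(Ka·C₀) = √(1.6 × 10^-5 × 0.35) = 2.37 × 10^-3 M
Fraction ionized = 2.37 × 10^-3 / 0.35 = 0.0068 → 0.7%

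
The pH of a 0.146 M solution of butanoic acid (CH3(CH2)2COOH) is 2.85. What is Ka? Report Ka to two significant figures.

[H+] = 10^(-2.85) = 1.41 × 10^-3 M
At equilibrium [HA] = 0.146 − 1.41 × 10^-3 = 1.45 × 10^-1 M
Ka = [H+][A-]/[HA] = (1.41 × 10^-3)² / 1.45 × 10^-1 = 1.4 × 10^-5

Ka = 1.4 × 10^-5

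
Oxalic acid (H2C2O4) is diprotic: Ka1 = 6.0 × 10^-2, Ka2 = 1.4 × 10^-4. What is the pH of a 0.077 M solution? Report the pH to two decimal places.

pH = 1.35

Ka1 ≫ Ka2, so treat the first dissociation as the only significant source of H+.
Ka1 = x²/(0.077 − x) = 6.0 × 10^-2
Solving the quadratic: x = (−Ka1 + √(Ka1² + 4·Ka1·C₀))/2 = 4.43 × 10^-2 M
pH = −log(4.43 × 10^-2) = 1.35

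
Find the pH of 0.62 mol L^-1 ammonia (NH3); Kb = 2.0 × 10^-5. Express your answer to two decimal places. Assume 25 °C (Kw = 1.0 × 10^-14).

NH3 + H2O ⇌ NH4+ + OH-
From the ICE table, Kb = x²/(0.62 − x) = 2.0 × 10^-5.
Neglecting x in the denominator: x = √(2.0 × 10^-5 × 0.62) = 3.52 × 10^-3 M
Check: 0.57% ionized — well under 5%, approximation valid.
pOH = 2.45, so pH = 14.00 − pOH = 11.55

pH = 11.55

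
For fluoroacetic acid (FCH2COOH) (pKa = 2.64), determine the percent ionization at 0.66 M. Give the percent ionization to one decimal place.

FCH2COOH ⇌ FCH2COO- + H+; let x = [H+] at equilibrium.
Ka = 10^(−2.64) = 2.29 × 10^-3
Solve x² + 0.00229x − 0.00151 = 0 → x = 3.77 × 10^-2 M
% ionization = x/C₀ × 100% = 3.77 × 10^-2/0.66 × 100% = 5.7%

5.7%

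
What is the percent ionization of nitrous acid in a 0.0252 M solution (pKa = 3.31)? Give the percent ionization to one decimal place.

HNO2 ⇌ NO2- + H+; let x = [H+] at equilibrium.
Ka = 10^(−3.31) = 4.90 × 10^-4
Ka = x²/(C₀ − x); solving the quadratic gives x = 3.28 × 10^-3 M.
Fraction ionized = 3.28 × 10^-3 / 0.0252 = 0.1302 → 13.0%

13.0%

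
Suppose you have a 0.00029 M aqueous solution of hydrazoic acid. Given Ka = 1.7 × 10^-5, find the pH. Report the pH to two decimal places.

HN3 ⇌ N3- + H+
From the ICE table, Ka = [H+]²/(0.00029 − [H+]) = 1.7 × 10^-5.
The 5% rule fails; solving [H+]² + Ka·[H+] − Ka·C₀ = 0 exactly:
[H+] = [−1.7e-05 + √(1.7e-05² + 1.97e-08)]/2 = 6.22 × 10^-5 M
pH = −log[H+] = −log(6.22 × 10^-5) = 4.21

pH = 4.21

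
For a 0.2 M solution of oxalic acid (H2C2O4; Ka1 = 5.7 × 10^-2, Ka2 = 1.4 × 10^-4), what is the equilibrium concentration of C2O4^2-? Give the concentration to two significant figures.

1.4 × 10^-4 M

First ionization gives [H+] ≈ [HC2O4-] = 8.20 × 10^-2 M.
Second step: Ka2 = [H+][C2O4^2-]/[HC2O4-] ≈ [C2O4^2-] (since [H+] ≈ [HC2O4-]).
So [C2O4^2-] ≈ Ka2.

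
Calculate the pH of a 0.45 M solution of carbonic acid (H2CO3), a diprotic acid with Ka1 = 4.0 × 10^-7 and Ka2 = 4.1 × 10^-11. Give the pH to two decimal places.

Ka1 ≫ Ka2, so treat the first dissociation as the only significant source of H+.
Ka1 = x²/(0.45 − x) = 4.0 × 10^-7
x ≈ √(4.0 × 10^-7 × 0.45) = 4.24 × 10^-4 M
pH = −log(4.24 × 10^-4) = 3.37

pH = 3.37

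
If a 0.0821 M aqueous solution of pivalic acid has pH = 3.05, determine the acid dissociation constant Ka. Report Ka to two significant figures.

[H+] = 10^(-3.05) = 8.91 × 10^-4 M
At equilibrium [HA] = 0.0821 − 8.91 × 10^-4 = 8.12 × 10^-2 M
Ka = [H+][A-]/[HA] = (8.91 × 10^-4)² / 8.12 × 10^-2 = 9.8 × 10^-6

Ka = 9.8 × 10^-6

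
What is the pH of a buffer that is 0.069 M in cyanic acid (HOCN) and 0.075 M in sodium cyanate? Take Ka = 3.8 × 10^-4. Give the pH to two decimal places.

pKa = −log(3.8 × 10^-4) = 3.420
Henderson–Hasselbalch: pH = pKa + log([OCN-]/[HOCN]) = 3.420 + log(0.075/0.069)
pH = 3.420 + (+0.036) = 3.46

pH = 3.46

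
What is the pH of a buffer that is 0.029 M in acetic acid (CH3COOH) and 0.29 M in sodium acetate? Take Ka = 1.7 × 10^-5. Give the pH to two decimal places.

pH = 5.77

pKa = −log(1.7 × 10^-5) = 4.770
Henderson–Hasselbalch: pH = pKa + log([CH3COO-]/[CH3COOH]) = 4.770 + log(0.29/0.029)
pH = 4.770 + (+1.000) = 5.77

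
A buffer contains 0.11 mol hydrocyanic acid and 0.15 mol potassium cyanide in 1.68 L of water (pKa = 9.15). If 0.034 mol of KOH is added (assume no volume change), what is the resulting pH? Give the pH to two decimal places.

pH = 9.53

OH- converts HCN to CN-: HCN → 0.076 mol, CN- → 0.184 mol.
pH = pKa + log(n_CN-/n_HCN) = 9.15 + log(0.184/0.076) = 9.15 + (+0.384)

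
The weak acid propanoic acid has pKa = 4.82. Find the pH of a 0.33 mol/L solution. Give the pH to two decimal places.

pH = 2.65

CH3CH2COOH ⇌ CH3CH2COO- + H+
Ka = 10^(−4.82) = 1.51 × 10^-5
Ka = [H+]²/(0.33 − [H+]) = 1.51 × 10^-5
Neglecting [H+] in the denominator: [H+] = √(1.51 × 10^-5 × 0.33) = 2.23 × 10^-3 M
([H+]/C₀ = 0.68% < 5%, so the approximation holds.)
pH = −log(2.23 × 10^-3) = 2.65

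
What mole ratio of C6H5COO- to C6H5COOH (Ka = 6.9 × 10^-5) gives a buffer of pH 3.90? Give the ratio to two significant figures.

pKa = -log(6.9 × 10^-5) = 4.161
pH = pKa + log(r) ⇒ log(r) = 3.90 − 4.161 = -0.261
r = [C6H5COO-]/[C6H5COOH] = 10^(-0.261) = 0.548

ratio = 0.55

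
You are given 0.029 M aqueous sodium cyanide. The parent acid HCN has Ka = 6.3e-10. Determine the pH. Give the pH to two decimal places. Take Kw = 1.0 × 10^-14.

pH = 10.83

CN- is the conjugate base of the weak acid HCN.
Kb = Kw/Ka = 1.0×10^-14 / 6.3 × 10^-10 = 1.59 × 10^-5
From the ICE table, Kb = [OH-]²/(0.029 − [OH-]) = 1.59 × 10^-5.
Neglecting [OH-] in the denominator: [OH-] = √(1.59 × 10^-5 × 0.029) = 6.79 × 10^-4 M
pOH = −log(6.79 × 10^-4) = 3.17; pH = 14.00 − 3.17 = 10.83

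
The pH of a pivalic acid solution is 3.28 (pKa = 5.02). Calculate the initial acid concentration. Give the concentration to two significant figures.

[H+] = 10^(-3.28) = 5.25 × 10^-4 M = x
Ka = 10^(−5.02) = 9.55 × 10^-6
Ka = x²/(C₀ − x) ⇒ C₀ = x + x²/Ka
C₀ = 5.25 × 10^-4 + (5.25 × 10^-4)²/(9.55 × 10^-6) = 2.94 × 10^-2 M

C₀ = 2.9 × 10^-2 M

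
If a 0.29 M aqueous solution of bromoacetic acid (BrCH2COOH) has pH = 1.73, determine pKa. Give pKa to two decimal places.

pKa = 2.89

[H+] = 10^(-1.73) = 1.86 × 10^-2 M
At equilibrium [HA] = 0.29 − 1.86 × 10^-2 = 2.71 × 10^-1 M
Ka = [H+][A-]/[HA] = (1.86 × 10^-2)² / 2.71 × 10^-1 = 1.28 × 10^-3
pKa = -log(1.28 × 10^-3) = 2.89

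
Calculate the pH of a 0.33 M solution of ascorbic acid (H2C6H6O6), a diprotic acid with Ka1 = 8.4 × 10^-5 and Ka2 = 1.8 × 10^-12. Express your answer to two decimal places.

Ka1 ≫ Ka2, so treat the first dissociation as the only significant source of H+.
Ka1 = x²/(0.33 − x) = 8.4 × 10^-5
x ≈ √(8.4 × 10^-5 × 0.33) = 5.26 × 10^-3 M
pH = −log(5.26 × 10^-3) = 2.28

pH = 2.28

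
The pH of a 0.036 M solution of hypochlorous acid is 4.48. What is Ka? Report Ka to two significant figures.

[H+] = 10^(-4.48) = 3.31 × 10^-5 M
At equilibrium [HA] = 0.036 − 3.31 × 10^-5 = 3.60 × 10^-2 M
Ka = [H+][A-]/[HA] = (3.31 × 10^-5)² / 3.60 × 10^-2 = 3.0 × 10^-8

Ka = 3.0 × 10^-8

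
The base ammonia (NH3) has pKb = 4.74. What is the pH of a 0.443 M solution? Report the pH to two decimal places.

NH3 + H2O ⇌ NH4+ + OH-
Kb = 10^(−4.74) = 1.82 × 10^-5
Let x = [OH-] at equilibrium. Kb = x²/(0.443 − x).
Since Kb ≪ C₀, x ≈ √(Kb·C₀) = 2.84 × 10^-3 M.
pOH = −log(2.84 × 10^-3) = 2.55; pH = 14.00 − 2.55 = 11.45

pH = 11.45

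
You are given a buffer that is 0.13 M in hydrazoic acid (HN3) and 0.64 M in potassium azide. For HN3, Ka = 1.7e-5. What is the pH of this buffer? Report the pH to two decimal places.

pH = 5.46

pKa = −log(1.7 × 10^-5) = 4.770
Henderson–Hasselbalch: pH = pKa + log([N3-]/[HN3]) = 4.770 + log(0.64/0.13)
pH = 4.770 + (+0.692) = 5.46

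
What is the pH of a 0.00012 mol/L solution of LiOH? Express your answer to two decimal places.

LiOH is a strong base; [OH-] = 0.00012 M.
pOH = -log(0.00012) = 3.92
pH = 14.00 - 3.92 = 10.08

pH = 10.08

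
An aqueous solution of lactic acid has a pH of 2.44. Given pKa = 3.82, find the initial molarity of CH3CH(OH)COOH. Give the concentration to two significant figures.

[H+] = 10^(-2.44) = 3.63 × 10^-3 M = x
Ka = 10^(−3.82) = 1.51 × 10^-4
Ka = x²/(C₀ − x) ⇒ C₀ = x + x²/Ka
C₀ = 3.63 × 10^-3 + (3.63 × 10^-3)²/(1.51 × 10^-4) = 9.09 × 10^-2 M

C₀ = 9.1 × 10^-2 M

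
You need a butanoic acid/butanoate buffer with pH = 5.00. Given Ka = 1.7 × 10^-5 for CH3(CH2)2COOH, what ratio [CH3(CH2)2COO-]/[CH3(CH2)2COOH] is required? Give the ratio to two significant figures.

ratio = 1.7

pKa = -log(1.7 × 10^-5) = 4.770
pH = pKa + log(r) ⇒ log(r) = 5.00 − 4.770 = +0.230
r = [CH3(CH2)2COO-]/[CH3(CH2)2COOH] = 10^(+0.230) = 1.7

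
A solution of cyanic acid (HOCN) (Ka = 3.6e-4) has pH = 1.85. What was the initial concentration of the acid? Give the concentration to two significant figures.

[H+] = 10^(-1.85) = 1.41 × 10^-2 M = x
Ka = x²/(C₀ − x) ⇒ C₀ = x + x²/Ka
C₀ = 1.41 × 10^-2 + (1.41 × 10^-2)²/(3.6 × 10^-4) = 5.66 × 10^-1 M

C₀ = 5.7 × 10^-1 M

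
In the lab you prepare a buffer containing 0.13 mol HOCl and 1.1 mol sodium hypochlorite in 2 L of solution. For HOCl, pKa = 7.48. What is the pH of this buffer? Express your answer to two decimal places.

pH = 8.41

pH = pKa + log([A⁻]/[HA]) = 7.48 + log(1.1/0.13)
pH = 7.48 + (+0.927) = 8.41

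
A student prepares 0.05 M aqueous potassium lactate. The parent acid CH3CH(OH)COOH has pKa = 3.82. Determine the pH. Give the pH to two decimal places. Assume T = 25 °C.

CH3CH(OH)COO- is the conjugate base of the weak acid CH3CH(OH)COOH.
Ka = 10^(−3.82) = 1.51 × 10^-4
Kb = Kw/Ka = 1.0×10^-14 / 1.51 × 10^-4 = 6.62 × 10^-11
Let x = [OH-] at equilibrium. Kb = x²/(0.05 − x).
Assume x ≪ 0.05: x ≈ √(6.62 × 10^-11 × 0.05) = 1.82 × 10^-6 M
pOH = 5.74, so pH = 14.00 − pOH = 8.26

pH = 8.26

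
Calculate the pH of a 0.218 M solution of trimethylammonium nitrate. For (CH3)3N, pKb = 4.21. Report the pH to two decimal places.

(CH3)3NH+ is the conjugate acid of the weak base (CH3)3N.
Kb = 10^(−4.21) = 6.17 × 10^-5
Ka = Kw/Kb = 1.0×10^-14 / 6.17 × 10^-5 = 1.62 × 10^-10
Ka = x²/(0.218 − x) = 1.62 × 10^-10
Neglecting x in the denominator: x = √(1.62 × 10^-10 × 0.218) = 5.94 × 10^-6 M
(x/C₀ = 0.0027% < 5%, so the approximation holds.)
pH = −log(5.94 × 10^-6) = 5.23

pH = 5.23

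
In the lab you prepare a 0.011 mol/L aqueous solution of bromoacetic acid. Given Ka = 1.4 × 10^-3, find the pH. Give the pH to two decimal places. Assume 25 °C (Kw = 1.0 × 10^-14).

BrCH2COOH ⇌ BrCH2COO- + H+
From the ICE table, Ka = x²/(0.011 − x) = 1.4 × 10^-3.
Here C₀/Ka ≈ 7.86, so the small-x approximation fails. Use the quadratic:
x = [−0.0014 + √(0.0014² + 6.16e-05)]/2 = 3.29 × 10^-3 M
pH = −log[H+] = −log(3.29 × 10^-3) = 2.48

pH = 2.48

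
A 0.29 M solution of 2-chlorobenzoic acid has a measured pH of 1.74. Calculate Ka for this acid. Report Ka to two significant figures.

Ka = 1.2 × 10^-3

[H+] = 10^(-1.74) = 1.82 × 10^-2 M
At equilibrium [HA] = 0.29 − 1.82 × 10^-2 = 2.72 × 10^-1 M
Ka = [H+][A-]/[HA] = (1.82 × 10^-2)² / 2.72 × 10^-1 = 1.2 × 10^-3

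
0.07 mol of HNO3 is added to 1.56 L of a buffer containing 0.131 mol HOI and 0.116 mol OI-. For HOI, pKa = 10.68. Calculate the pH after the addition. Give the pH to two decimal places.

Added H+ converts OI- to HOI: HOI → 0.201 mol, OI- → 0.046 mol.
pH = pKa + log(n_OI-/n_HOI) = 10.68 + log(0.046/0.201) = 10.68 + (-0.640)

pH = 10.04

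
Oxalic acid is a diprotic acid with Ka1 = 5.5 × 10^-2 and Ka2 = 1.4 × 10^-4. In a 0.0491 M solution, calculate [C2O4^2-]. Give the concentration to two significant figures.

First ionization gives [H+] ≈ [HC2O4-] = 3.13 × 10^-2 M.
Second step: Ka2 = [H+][C2O4^2-]/[HC2O4-] ≈ [C2O4^2-] (since [H+] ≈ [HC2O4-]).
So [C2O4^2-] ≈ Ka2.

1.4 × 10^-4 M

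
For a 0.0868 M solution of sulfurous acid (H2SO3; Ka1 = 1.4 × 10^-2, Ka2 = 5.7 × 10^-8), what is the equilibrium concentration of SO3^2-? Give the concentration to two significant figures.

5.7 × 10^-8 M

First ionization gives [H+] ≈ [HSO3-] = 2.86 × 10^-2 M.
Second step: Ka2 = [H+][SO3^2-]/[HSO3-] ≈ [SO3^2-] (since [H+] ≈ [HSO3-]).
So [SO3^2-] ≈ Ka2.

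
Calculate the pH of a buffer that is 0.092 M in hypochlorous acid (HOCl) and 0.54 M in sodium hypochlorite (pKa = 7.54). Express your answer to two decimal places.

pH = 8.31

Using pH = pKa + log([base]/[acid]) with [base]/[acid] = 0.54/0.092:
pH = 7.54 + (+0.769) = 8.31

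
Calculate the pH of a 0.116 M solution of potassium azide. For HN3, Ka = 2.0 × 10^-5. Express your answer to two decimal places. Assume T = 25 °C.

N3- is the conjugate base of the weak acid HN3.
Kb = Kw/Ka = 1.0×10^-14 / 2.0 × 10^-5 = 5.00 × 10^-10
From the ICE table, Kb = x²/(0.116 − x) = 5.00 × 10^-10.
Since Kb ≪ C₀, x ≈ √(Kb·C₀) = 7.62 × 10^-6 M.
(x/C₀ = 0.0066% < 5%, so the approximation holds.)
pOH = −log(7.62 × 10^-6) = 5.12; pH = 14.00 − 5.12 = 8.88

pH = 8.88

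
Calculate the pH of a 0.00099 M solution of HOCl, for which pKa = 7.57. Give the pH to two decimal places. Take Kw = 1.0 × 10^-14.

pH = 5.29

HOCl ⇌ OCl- + H+
Ka = 10^(−7.57) = 2.69 × 10^-8
From the ICE table, Ka = x²/(0.00099 − x) = 2.69 × 10^-8.
Since Ka ≪ C₀, x ≈ √(Ka·C₀) = 5.16 × 10^-6 M.
pH = −log(5.16 × 10^-6) = 5.29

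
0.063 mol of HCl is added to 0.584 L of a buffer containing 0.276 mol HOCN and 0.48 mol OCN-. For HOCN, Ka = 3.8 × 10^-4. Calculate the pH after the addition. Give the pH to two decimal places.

pH = 3.51

After neutralization: n(HOCN) = 0.339 mol, n(OCN-) = 0.417 mol.
pKa = −log(3.8 × 10^-4) = 3.420
Henderson–Hasselbalch with mole ratio 0.417/0.339: pH = 3.420 + (+0.090)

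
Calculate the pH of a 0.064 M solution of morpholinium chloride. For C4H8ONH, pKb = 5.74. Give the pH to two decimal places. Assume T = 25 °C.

C4H8ONH2+ is the conjugate acid of the weak base C4H8ONH.
Kb = 10^(−5.74) = 1.82 × 10^-6
Ka = Kw/Kb = 1.0×10^-14 / 1.82 × 10^-6 = 5.49 × 10^-9
From the ICE table, Ka = x²/(0.064 − x) = 5.49 × 10^-9.
Since Ka ≪ C₀, x ≈ √(Ka·C₀) = 1.87 × 10^-5 M.
Check: 0.029% ionized — well under 5%, approximation valid.
pH = −log(1.87 × 10^-5) = 4.73

pH = 4.73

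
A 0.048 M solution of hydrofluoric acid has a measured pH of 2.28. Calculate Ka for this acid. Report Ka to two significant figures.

[H+] = 10^(-2.28) = 5.25 × 10^-3 M
At equilibrium [HA] = 0.048 − 5.25 × 10^-3 = 4.28 × 10^-2 M
Ka = [H+][A-]/[HA] = (5.25 × 10^-3)² / 4.28 × 10^-2 = 6.4 × 10^-4

Ka = 6.4 × 10^-4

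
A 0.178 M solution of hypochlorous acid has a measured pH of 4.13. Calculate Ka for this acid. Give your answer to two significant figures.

[H+] = 10^(-4.13) = 7.41 × 10^-5 M
At equilibrium [HA] = 0.178 − 7.41 × 10^-5 = 1.78 × 10^-1 M
Ka = [H+][A-]/[HA] = (7.41 × 10^-5)² / 1.78 × 10^-1 = 3.1 × 10^-8

Ka = 3.1 × 10^-8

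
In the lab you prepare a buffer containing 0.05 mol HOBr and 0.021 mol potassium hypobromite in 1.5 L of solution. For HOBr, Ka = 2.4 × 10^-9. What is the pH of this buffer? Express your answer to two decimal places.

pKa = −log(2.4 × 10^-9) = 8.620
pH = pKa + log([A⁻]/[HA]) = 8.620 + log(0.021/0.05)
pH = 8.620 + (-0.377) = 8.24

pH = 8.24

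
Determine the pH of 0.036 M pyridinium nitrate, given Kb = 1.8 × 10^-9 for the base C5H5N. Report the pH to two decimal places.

pH = 3.35

C5H5NH+ is the conjugate acid of the weak base C5H5N.
Ka = Kw/Kb = 1.0×10^-14 / 1.8 × 10^-9 = 5.56 × 10^-6
Ka = [H+]²/(0.036 − [H+]) = 5.56 × 10^-6
Neglecting [H+] in the denominator: [H+] = √(5.56 × 10^-6 × 0.036) = 4.47 × 10^-4 M
Check: 1.2% ionized — well under 5%, approximation valid.
pH = −log(4.47 × 10^-4) = 3.35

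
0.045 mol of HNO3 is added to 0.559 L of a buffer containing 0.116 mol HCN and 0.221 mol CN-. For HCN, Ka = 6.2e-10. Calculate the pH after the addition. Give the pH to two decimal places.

Added H+ converts CN- to HCN: HCN → 0.161 mol, CN- → 0.176 mol.
pKa = −log(6.2 × 10^-10) = 9.208
pH = pKa + log(n_CN-/n_HCN) = 9.208 + log(0.176/0.161) = 9.208 + (+0.039)

pH = 9.25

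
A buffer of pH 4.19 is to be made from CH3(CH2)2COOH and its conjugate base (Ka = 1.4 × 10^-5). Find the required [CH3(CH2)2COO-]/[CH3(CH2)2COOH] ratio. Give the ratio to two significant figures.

ratio = 0.22

pKa = -log(1.4 × 10^-5) = 4.854
pH = pKa + log(r) ⇒ log(r) = 4.19 − 4.854 = -0.664
r = [CH3(CH2)2COO-]/[CH3(CH2)2COOH] = 10^(-0.664) = 0.217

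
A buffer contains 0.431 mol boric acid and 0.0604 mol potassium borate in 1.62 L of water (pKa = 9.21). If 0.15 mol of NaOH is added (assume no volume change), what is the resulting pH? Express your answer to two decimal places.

After neutralization: n(B(OH)3) = 0.281 mol, n(B(OH)4-) = 0.21 mol.
pH = pKa + log(n_B(OH)4-/n_B(OH)3) = 9.21 + log(0.21/0.281) = 9.21 + (-0.126)

pH = 9.08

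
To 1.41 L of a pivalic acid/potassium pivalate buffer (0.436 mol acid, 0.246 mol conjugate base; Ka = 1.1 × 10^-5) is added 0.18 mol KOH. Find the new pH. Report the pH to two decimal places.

After neutralization: n((CH3)3CCOOH) = 0.256 mol, n((CH3)3CCOO-) = 0.426 mol.
pKa = −log(1.1 × 10^-5) = 4.959
Henderson–Hasselbalch with mole ratio 0.426/0.256: pH = 4.959 + (+0.221)

pH = 5.18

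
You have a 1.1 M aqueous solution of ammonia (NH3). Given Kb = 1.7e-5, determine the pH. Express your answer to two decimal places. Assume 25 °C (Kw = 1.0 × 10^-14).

pH = 11.64

NH3 + H2O ⇌ NH4+ + OH-
Kb = [OH-]²/(1.1 − [OH-]) = 1.7 × 10^-5
Neglecting [OH-] in the denominator: [OH-] = √(1.7 × 10^-5 × 1.1) = 4.32 × 10^-3 M
pOH = 2.36, so pH = 14.00 − pOH = 11.64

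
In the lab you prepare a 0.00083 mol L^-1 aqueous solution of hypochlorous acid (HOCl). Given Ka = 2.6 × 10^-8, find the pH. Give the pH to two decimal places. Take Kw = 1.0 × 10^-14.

pH = 5.33

HOCl ⇌ OCl- + H+
From the ICE table, Ka = [H+]²/(0.00083 − [H+]) = 2.6 × 10^-8.
Assume [H+] ≪ 0.00083: [H+] ≈ √(2.6 × 10^-8 × 0.00083) = 4.65 × 10^-6 M
pH = −log(4.65 × 10^-6) = 5.33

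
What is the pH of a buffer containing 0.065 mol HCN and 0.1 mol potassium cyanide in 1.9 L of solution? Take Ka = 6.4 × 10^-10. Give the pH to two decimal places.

pH = 9.38

pKa = −log(6.4 × 10^-10) = 9.194
pH = pKa + log([A⁻]/[HA]) = 9.194 + log(0.1/0.065)
pH = 9.194 + (+0.187) = 9.38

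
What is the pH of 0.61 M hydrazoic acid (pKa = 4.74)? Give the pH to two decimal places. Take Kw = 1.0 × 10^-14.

HN3 ⇌ N3- + H+
Ka = 10^(−4.74) = 1.82 × 10^-5
Ka = [H+]²/(0.61 − [H+]) = 1.82 × 10^-5
Since Ka ≪ C₀, [H+] ≈ √(Ka·C₀) = 3.33 × 10^-3 M.
pH = −log[H+] = −log(3.33 × 10^-3) = 2.48

pH = 2.48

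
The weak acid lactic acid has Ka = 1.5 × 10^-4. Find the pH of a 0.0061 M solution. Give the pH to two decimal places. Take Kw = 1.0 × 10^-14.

CH3CH(OH)COOH ⇌ CH3CH(OH)COO- + H+
From the ICE table, Ka = [H+]²/(0.0061 − [H+]) = 1.5 × 10^-4.
The 5% rule fails; solving [H+]² + Ka·[H+] − Ka·C₀ = 0 exactly:
[H+] = [−0.00015 + √(0.00015² + 3.66e-06)]/2 = 8.84 × 10^-4 M
pH = −log(8.84 × 10^-4) = 3.05

pH = 3.05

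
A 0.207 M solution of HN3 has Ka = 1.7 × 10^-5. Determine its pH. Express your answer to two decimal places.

pH = 2.73

HN3 ⇌ N3- + H+
From the ICE table, Ka = [H+]²/(0.207 − [H+]) = 1.7 × 10^-5.
Assume [H+] ≪ 0.207: [H+] ≈ √(1.7 × 10^-5 × 0.207) = 1.88 × 10^-3 M
([H+]/C₀ = 0.91% < 5%, so the approximation holds.)
pH = −log(1.88 × 10^-3) = 2.73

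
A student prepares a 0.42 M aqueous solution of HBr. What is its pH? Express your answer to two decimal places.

HBr is a strong acid and dissociates completely, so [H+] = 0.42 M.
pH = -log(0.42) = 0.38

pH = 0.38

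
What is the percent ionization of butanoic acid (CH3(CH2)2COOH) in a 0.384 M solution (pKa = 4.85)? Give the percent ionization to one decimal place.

CH3(CH2)2COOH ⇌ CH3(CH2)2COO- + H+; let x = [H+] at equilibrium.
Ka = 10^(−4.85) = 1.41 × 10^-5
x ≈ √(Ka·C₀) = √(1.41 × 10^-5 × 0.384) = 2.33 × 10^-3 M
Fraction ionized = 2.33 × 10^-3 / 0.384 = 0.0061 → 0.6%

0.6%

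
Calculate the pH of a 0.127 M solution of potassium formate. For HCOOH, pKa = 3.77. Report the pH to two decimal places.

pH = 8.44

HCOO- is the conjugate base of the weak acid HCOOH.
Ka = 10^(−3.77) = 1.70 × 10^-4
Kb = Kw/Ka = 1.0×10^-14 / 1.70 × 10^-4 = 5.88 × 10^-11
Kb = [OH-]²/(0.127 − [OH-]) = 5.88 × 10^-11
Since Kb ≪ C₀, [OH-] ≈ √(Kb·C₀) = 2.73 × 10^-6 M.
pOH = 5.56, so pH = 14.00 − pOH = 8.44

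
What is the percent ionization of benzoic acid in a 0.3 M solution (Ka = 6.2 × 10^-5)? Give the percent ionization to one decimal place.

C6H5COOH ⇌ C6H5COO- + H+; let x = [H+] at equilibrium.
x ≈ √(Ka·C₀) = √(6.2 × 10^-5 × 0.3) = 4.31 × 10^-3 M
Fraction ionized = 4.31 × 10^-3 / 0.3 = 0.0144 → 1.4%

1.4%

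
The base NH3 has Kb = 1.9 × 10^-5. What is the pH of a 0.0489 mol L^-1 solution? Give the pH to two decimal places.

NH3 + H2O ⇌ NH4+ + OH-
From the ICE table, Kb = x²/(0.0489 − x) = 1.9 × 10^-5.
Since Kb ≪ C₀, x ≈ √(Kb·C₀) = 9.64 × 10^-4 M.
(x/C₀ = 2% < 5%, so the approximation holds.)
pOH = −log(9.64 × 10^-4) = 3.02; pH = 14.00 − 3.02 = 10.98

pH = 10.98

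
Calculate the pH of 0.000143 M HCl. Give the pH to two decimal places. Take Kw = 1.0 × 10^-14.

HCl is a strong acid and dissociates completely, so [H+] = 0.000143 M.
pH = -log(0.000143) = 3.84

pH = 3.84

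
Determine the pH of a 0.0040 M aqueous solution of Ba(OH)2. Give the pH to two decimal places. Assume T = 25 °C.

Ba(OH)2 is a strong base (each formula unit releases 2 OH-); [OH-] = 0.008 M.
pOH = -log(0.008) = 2.10
pH = 14.00 - 2.10 = 11.90

pH = 11.90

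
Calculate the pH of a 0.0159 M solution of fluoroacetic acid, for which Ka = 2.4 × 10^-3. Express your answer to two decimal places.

pH = 2.29

FCH2COOH ⇌ FCH2COO- + H+
Ka = [H+]²/(0.0159 − [H+]) = 2.4 × 10^-3
Here C₀/Ka ≈ 6.63, so the small-[H+] approximation fails. Use the quadratic:
[H+] = (−Ka + √(Ka² + 4·Ka·C₀))/2 = 5.09 × 10^-3 M
pH = −log(5.09 × 10^-3) = 2.29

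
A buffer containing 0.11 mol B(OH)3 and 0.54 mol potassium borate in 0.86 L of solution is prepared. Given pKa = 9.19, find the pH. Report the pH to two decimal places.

pH = 9.88

pH = pKa + log([A⁻]/[HA]) = 9.19 + log(0.54/0.11)
pH = 9.19 + (+0.691) = 9.88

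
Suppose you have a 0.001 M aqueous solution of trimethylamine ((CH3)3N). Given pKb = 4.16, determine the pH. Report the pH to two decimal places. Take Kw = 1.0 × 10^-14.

pH = 10.36

(CH3)3N + H2O ⇌ (CH3)3NH+ + OH-
Kb = 10^(−4.16) = 6.92 × 10^-5
Let x = [OH-] at equilibrium. Kb = x²/(0.001 − x).
The 5% rule fails; solving x² + Kb·x − Kb·C₀ = 0 exactly:
x = (−Kb + √(Kb² + 4·Kb·C₀))/2 = 2.31 × 10^-4 M
pOH = 3.64, so pH = 14.00 − pOH = 10.36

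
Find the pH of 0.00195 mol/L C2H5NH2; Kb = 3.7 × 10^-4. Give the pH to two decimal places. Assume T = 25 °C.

C2H5NH2 + H2O ⇌ C2H5NH3+ + OH-
Let x = [OH-] at equilibrium. Kb = x²/(0.00195 − x).
Here C₀/Kb ≈ 5.27, so the small-x approximation fails. Use the quadratic:
x = (−Kb + √(Kb² + 4·Kb·C₀))/2 = 6.84 × 10^-4 M
pOH = −log(6.84 × 10^-4) = 3.16; pH = 14.00 − 3.16 = 10.84

pH = 10.84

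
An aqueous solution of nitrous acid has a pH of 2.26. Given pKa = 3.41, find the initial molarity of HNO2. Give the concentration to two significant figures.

[H+] = 10^(-2.26) = 5.50 × 10^-3 M = x
Ka = 10^(−3.41) = 3.89 × 10^-4
Ka = x²/(C₀ − x) ⇒ C₀ = x + x²/Ka
C₀ = 5.50 × 10^-3 + (5.50 × 10^-3)²/(3.89 × 10^-4) = 8.33 × 10^-2 M

C₀ = 8.3 × 10^-2 M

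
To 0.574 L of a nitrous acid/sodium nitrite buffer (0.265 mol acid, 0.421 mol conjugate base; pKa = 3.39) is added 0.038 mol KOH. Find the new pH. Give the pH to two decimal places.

pH = 3.70

After neutralization: n(HNO2) = 0.227 mol, n(NO2-) = 0.459 mol.
pH = pKa + log([A⁻]/[HA]) = 3.39 + log(0.459/0.227) = 3.39 +0.306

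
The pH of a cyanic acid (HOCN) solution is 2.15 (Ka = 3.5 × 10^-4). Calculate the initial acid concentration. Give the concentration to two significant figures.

C₀ = 1.5 × 10^-1 M

[H+] = 10^(-2.15) = 7.08 × 10^-3 M = x
Ka = x²/(C₀ − x) ⇒ C₀ = x + x²/Ka
C₀ = 7.08 × 10^-3 + (7.08 × 10^-3)²/(3.5 × 10^-4) = 1.50 × 10^-1 M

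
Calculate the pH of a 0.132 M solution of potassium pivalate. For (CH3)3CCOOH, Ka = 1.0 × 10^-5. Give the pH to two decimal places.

(CH3)3CCOO- is the conjugate base of the weak acid (CH3)3CCOOH.
Kb = Kw/Ka = 1.0×10^-14 / 1.0 × 10^-5 = 1.00 × 10^-9
Let x = [OH-] at equilibrium. Kb = x²/(0.132 − x).
Assume x ≪ 0.132: x ≈ √(1.00 × 10^-9 × 0.132) = 1.15 × 10^-5 M
pOH = 4.94, so pH = 14.00 − pOH = 9.06

pH = 9.06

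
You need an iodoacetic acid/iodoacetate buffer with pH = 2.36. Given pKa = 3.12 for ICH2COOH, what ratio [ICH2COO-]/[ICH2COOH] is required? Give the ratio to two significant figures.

ratio = 0.17

pH = pKa + log(r) ⇒ log(r) = 2.36 − 3.12 = -0.76
r = [ICH2COO-]/[ICH2COOH] = 10^(-0.76) = 0.174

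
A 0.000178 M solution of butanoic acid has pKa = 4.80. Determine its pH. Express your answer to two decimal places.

CH3(CH2)2COOH ⇌ CH3(CH2)2COO- + H+
Ka = 10^(−4.80) = 1.58 × 10^-5
From the ICE table, Ka = [H+]²/(0.000178 − [H+]) = 1.58 × 10^-5.
Here C₀/Ka ≈ 11.3, so the small-[H+] approximation fails. Use the quadratic:
[H+] = [−1.58e-05 + √(1.58e-05² + 1.12e-08)]/2 = 4.57 × 10^-5 M
pH = −log(4.57 × 10^-5) = 4.34

pH = 4.34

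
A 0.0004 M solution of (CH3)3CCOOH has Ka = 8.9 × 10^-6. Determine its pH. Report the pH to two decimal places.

(CH3)3CCOOH ⇌ (CH3)3CCOO- + H+
Let x = [H+] at equilibrium. Ka = x²/(0.0004 − x).
Here C₀/Ka ≈ 44.9, so the small-x approximation fails. Use the quadratic:
x = (−Ka + √(Ka² + 4·Ka·C₀))/2 = 5.54 × 10^-5 M
pH = −log(5.54 × 10^-5) = 4.26

pH = 4.26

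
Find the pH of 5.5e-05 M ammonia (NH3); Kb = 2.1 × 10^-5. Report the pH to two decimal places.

NH3 + H2O ⇌ NH4+ + OH-
From the ICE table, Kb = [OH-]²/(5.5e-05 − [OH-]) = 2.1 × 10^-5.
Here C₀/Kb ≈ 2.62, so the small-[OH-] approximation fails. Use the quadratic:
[OH-] = [−2.1e-05 + √(2.1e-05² + 4.62e-09)]/2 = 2.51 × 10^-5 M
pOH = 4.60, so pH = 14.00 − pOH = 9.40

pH = 9.40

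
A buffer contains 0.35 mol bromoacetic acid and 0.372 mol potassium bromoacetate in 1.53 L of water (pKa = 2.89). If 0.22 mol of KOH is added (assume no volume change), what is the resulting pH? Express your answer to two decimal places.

OH- converts BrCH2COOH to BrCH2COO-: BrCH2COOH → 0.13 mol, BrCH2COO- → 0.592 mol.
pH = pKa + log(n_BrCH2COO-/n_BrCH2COOH) = 2.89 + log(0.592/0.13) = 2.89 + (+0.658)

pH = 3.55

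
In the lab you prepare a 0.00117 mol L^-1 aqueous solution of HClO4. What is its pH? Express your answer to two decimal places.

HClO4 is a strong acid and dissociates completely, so [H+] = 0.00117 M.
pH = -log(0.00117) = 2.93

pH = 2.93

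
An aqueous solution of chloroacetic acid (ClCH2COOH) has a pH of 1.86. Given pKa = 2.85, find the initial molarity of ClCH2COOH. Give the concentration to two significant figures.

[H+] = 10^(-1.86) = 1.38 × 10^-2 M = x
Ka = 10^(−2.85) = 1.41 × 10^-3
Ka = x²/(C₀ − x) ⇒ C₀ = x + x²/Ka
C₀ = 1.38 × 10^-2 + (1.38 × 10^-2)²/(1.41 × 10^-3) = 1.49 × 10^-1 M

C₀ = 1.5 × 10^-1 M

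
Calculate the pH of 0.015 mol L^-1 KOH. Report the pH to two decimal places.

KOH is a strong base; [OH-] = 0.015 M.
pOH = -log(0.015) = 1.82
pH = 14.00 - 1.82 = 12.18

pH = 12.18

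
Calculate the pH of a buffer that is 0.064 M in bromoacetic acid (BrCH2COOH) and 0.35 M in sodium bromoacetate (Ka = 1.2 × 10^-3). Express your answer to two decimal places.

pKa = −log(1.2 × 10^-3) = 2.921
Using pH = pKa + log([base]/[acid]) with [base]/[acid] = 0.35/0.064:
pH = 2.921 + (+0.738) = 3.66

pH = 3.66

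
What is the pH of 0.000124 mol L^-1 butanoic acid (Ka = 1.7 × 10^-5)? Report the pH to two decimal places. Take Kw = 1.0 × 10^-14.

CH3(CH2)2COOH ⇌ CH3(CH2)2COO- + H+
Let x = [H+] at equilibrium. Ka = x²/(0.000124 − x).
The 5% rule fails; solving x² + Ka·x − Ka·C₀ = 0 exactly:
x = [−1.7e-05 + √(1.7e-05² + 8.43e-09)]/2 = 3.82 × 10^-5 M
pH = −log[H+] = −log(3.82 × 10^-5) = 4.42

pH = 4.42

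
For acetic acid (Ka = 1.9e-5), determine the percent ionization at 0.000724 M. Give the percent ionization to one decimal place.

CH3COOH ⇌ CH3COO- + H+; let x = [H+] at equilibrium.
Ka = x²/(C₀ − x); solving the quadratic gives x = 1.08 × 10^-4 M.
Fraction ionized = 1.08 × 10^-4 / 0.000724 = 0.1492 → 14.9%

14.9%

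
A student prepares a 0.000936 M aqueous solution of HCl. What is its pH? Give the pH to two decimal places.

HCl is a strong acid and dissociates completely, so [H+] = 0.000936 M.
pH = -log(0.000936) = 3.03

pH = 3.03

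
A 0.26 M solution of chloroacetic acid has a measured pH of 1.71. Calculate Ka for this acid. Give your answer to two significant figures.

Ka = 1.6 × 10^-3

[H+] = 10^(-1.71) = 1.95 × 10^-2 M
At equilibrium [HA] = 0.26 − 1.95 × 10^-2 = 2.41 × 10^-1 M
Ka = [H+][A-]/[HA] = (1.95 × 10^-2)² / 2.41 × 10^-1 = 1.6 × 10^-3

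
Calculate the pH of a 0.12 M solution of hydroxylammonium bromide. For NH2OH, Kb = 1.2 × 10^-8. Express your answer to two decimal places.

NH3OH+ is the conjugate acid of the weak base NH2OH.
Ka = Kw/Kb = 1.0×10^-14 / 1.2 × 10^-8 = 8.33 × 10^-7
From the ICE table, Ka = x²/(0.12 − x) = 8.33 × 10^-7.
Neglecting x in the denominator: x = √(8.33 × 10^-7 × 0.12) = 3.16 × 10^-4 M
Check: 0.26% ionized — well under 5%, approximation valid.
pH = −log(3.16 × 10^-4) = 3.50

pH = 3.50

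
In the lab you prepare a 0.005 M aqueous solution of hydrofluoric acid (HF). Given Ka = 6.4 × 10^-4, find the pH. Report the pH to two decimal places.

pH = 2.82

HF ⇌ F- + H+
From the ICE table, Ka = x²/(0.005 − x) = 6.4 × 10^-4.
x is not negligible relative to C₀; solve x² + 0.00064·x − 3.2e-06 = 0.
x = (−Ka + √(Ka² + 4·Ka·C₀))/2 = 1.50 × 10^-3 M
pH = −log[H+] = −log(1.50 × 10^-3) = 2.82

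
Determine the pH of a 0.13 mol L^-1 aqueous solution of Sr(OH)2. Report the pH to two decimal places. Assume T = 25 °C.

pH = 13.41

Sr(OH)2 is a strong base (each formula unit releases 2 OH-); [OH-] = 0.26 M.
pOH = -log(0.26) = 0.59
pH = 14.00 - 0.59 = 13.41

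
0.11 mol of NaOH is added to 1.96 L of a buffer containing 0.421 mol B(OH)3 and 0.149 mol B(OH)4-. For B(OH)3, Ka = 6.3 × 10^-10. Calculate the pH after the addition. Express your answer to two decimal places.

pH = 9.12

OH- converts B(OH)3 to B(OH)4-: B(OH)3 → 0.311 mol, B(OH)4- → 0.259 mol.
pKa = −log(6.3 × 10^-10) = 9.201
pH = pKa + log(n_B(OH)4-/n_B(OH)3) = 9.201 + log(0.259/0.311) = 9.201 + (-0.079)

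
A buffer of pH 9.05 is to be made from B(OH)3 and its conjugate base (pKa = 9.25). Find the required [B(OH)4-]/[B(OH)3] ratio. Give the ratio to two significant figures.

pH = pKa + log(r) ⇒ log(r) = 9.05 − 9.25 = -0.20
r = [B(OH)4-]/[B(OH)3] = 10^(-0.20) = 0.631

ratio = 0.63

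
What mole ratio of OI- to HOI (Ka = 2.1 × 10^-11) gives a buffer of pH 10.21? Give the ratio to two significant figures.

pKa = -log(2.1 × 10^-11) = 10.678
pH = pKa + log(r) ⇒ log(r) = 10.21 − 10.678 = -0.468
r = [OI-]/[HOI] = 10^(-0.468) = 0.34

ratio = 0.34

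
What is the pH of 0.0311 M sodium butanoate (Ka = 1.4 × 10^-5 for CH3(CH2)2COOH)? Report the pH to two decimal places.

pH = 8.67

CH3(CH2)2COO- is the conjugate base of the weak acid CH3(CH2)2COOH.
Kb = Kw/Ka = 1.0×10^-14 / 1.4 × 10^-5 = 7.14 × 10^-10
From the ICE table, Kb = [OH-]²/(0.0311 − [OH-]) = 7.14 × 10^-10.
Neglecting [OH-] in the denominator: [OH-] = √(7.14 × 10^-10 × 0.0311) = 4.71 × 10^-6 M
Check: 0.015% ionized — well under 5%, approximation valid.
pOH = 5.33, so pH = 14.00 − pOH = 8.67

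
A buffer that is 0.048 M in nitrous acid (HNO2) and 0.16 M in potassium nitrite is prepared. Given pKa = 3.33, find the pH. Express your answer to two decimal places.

pH = pKa + log([A⁻]/[HA]) = 3.33 + log(0.16/0.048)
pH = 3.33 + (+0.523) = 3.85

pH = 3.85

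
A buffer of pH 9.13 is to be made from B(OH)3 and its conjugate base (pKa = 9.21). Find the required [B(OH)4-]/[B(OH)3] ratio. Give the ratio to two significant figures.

pH = pKa + log(r) ⇒ log(r) = 9.13 − 9.21 = -0.08
r = [B(OH)4-]/[B(OH)3] = 10^(-0.08) = 0.832

ratio = 0.83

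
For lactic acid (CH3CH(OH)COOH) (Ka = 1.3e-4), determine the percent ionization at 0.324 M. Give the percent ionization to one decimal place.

2.0%

CH3CH(OH)COOH ⇌ CH3CH(OH)COO- + H+; let x = [H+] at equilibrium.
x ≈ √(Ka·C₀) = √(1.3 × 10^-4 × 0.324) = 6.49 × 10^-3 M
Fraction ionized = 6.49 × 10^-3 / 0.324 = 0.0200 → 2.0%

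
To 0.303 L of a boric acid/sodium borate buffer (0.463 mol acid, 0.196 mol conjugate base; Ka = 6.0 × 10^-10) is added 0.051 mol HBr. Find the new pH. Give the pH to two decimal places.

pH = 8.67

After neutralization: n(B(OH)3) = 0.514 mol, n(B(OH)4-) = 0.145 mol.
pKa = −log(6.0 × 10^-10) = 9.222
pH = pKa + log([A⁻]/[HA]) = 9.222 + log(0.145/0.514) = 9.222 -0.550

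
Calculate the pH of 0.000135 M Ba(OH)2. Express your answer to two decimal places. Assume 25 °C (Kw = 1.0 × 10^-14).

Ba(OH)2 is a strong base (each formula unit releases 2 OH-); [OH-] = 0.00027 M.
pOH = -log(0.00027) = 3.57
pH = 14.00 - 3.57 = 10.43

pH = 10.43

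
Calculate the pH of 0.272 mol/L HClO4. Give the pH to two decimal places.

HClO4 is a strong acid and dissociates completely, so [H+] = 0.272 M.
pH = -log(0.272) = 0.57

pH = 0.57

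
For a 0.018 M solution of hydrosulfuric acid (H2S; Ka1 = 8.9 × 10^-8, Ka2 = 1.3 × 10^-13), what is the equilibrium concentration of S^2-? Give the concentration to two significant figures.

1.3 × 10^-13 M

First ionization gives [H+] ≈ [HS-] = 4.00 × 10^-5 M.
Second step: Ka2 = [H+][S^2-]/[HS-] ≈ [S^2-] (since [H+] ≈ [HS-]).
So [S^2-] ≈ Ka2.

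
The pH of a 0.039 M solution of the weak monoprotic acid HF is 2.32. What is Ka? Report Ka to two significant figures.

Ka = 6.7 × 10^-4

[H+] = 10^(-2.32) = 4.79 × 10^-3 M
At equilibrium [HA] = 0.039 − 4.79 × 10^-3 = 3.42 × 10^-2 M
Ka = [H+][A-]/[HA] = (4.79 × 10^-3)² / 3.42 × 10^-2 = 6.7 × 10^-4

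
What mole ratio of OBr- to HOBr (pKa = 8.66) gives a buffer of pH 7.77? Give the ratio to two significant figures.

pH = pKa + log(r) ⇒ log(r) = 7.77 − 8.66 = -0.89
r = [OBr-]/[HOBr] = 10^(-0.89) = 0.129

ratio = 0.13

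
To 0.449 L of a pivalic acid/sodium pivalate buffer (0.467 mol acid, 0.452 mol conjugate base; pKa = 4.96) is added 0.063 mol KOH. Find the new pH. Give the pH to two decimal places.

After neutralization: n((CH3)3CCOOH) = 0.404 mol, n((CH3)3CCOO-) = 0.515 mol.
pH = pKa + log([A⁻]/[HA]) = 4.96 + log(0.515/0.404) = 4.96 +0.105

pH = 5.07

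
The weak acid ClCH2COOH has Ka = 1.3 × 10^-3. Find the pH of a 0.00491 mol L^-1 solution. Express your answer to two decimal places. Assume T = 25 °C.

pH = 2.71

ClCH2COOH ⇌ ClCH2COO- + H+
From the ICE table, Ka = [H+]²/(0.00491 − [H+]) = 1.3 × 10^-3.
The 5% rule fails; solving [H+]² + Ka·[H+] − Ka·C₀ = 0 exactly:
[H+] = [−0.0013 + √(0.0013² + 2.55e-05)]/2 = 1.96 × 10^-3 M
pH = −log[H+] = −log(1.96 × 10^-3) = 2.71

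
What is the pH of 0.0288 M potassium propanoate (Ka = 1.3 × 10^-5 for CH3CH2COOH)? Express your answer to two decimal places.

pH = 8.67

CH3CH2COO- is the conjugate base of the weak acid CH3CH2COOH.
Kb = Kw/Ka = 1.0×10^-14 / 1.3 × 10^-5 = 7.69 × 10^-10
Kb = x²/(0.0288 − x) = 7.69 × 10^-10
Since Kb ≪ C₀, x ≈ √(Kb·C₀) = 4.71 × 10^-6 M.
pOH = −log(4.71 × 10^-6) = 5.33; pH = 14.00 − 5.33 = 8.67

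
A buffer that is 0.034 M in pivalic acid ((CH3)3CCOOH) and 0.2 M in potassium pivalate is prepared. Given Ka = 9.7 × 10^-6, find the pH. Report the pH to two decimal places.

pKa = −log(9.7 × 10^-6) = 5.013
Henderson–Hasselbalch: pH = pKa + log([(CH3)3CCOO-]/[(CH3)3CCOOH]) = 5.013 + log(0.2/0.034)
pH = 5.013 + (+0.770) = 5.78

pH = 5.78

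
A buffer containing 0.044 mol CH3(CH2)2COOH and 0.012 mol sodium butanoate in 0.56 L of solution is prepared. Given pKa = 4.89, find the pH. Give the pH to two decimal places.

pH = 4.33

pH = pKa + log([A⁻]/[HA]) = 4.89 + log(0.012/0.044)
pH = 4.89 + (-0.564) = 4.33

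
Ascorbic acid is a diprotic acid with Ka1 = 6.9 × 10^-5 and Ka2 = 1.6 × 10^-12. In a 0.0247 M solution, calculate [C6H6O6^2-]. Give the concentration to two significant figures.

1.6 × 10^-12 M

First ionization gives [H+] ≈ [HC6H6O6-] = 1.27 × 10^-3 M.
Second step: Ka2 = [H+][C6H6O6^2-]/[HC6H6O6-] ≈ [C6H6O6^2-] (since [H+] ≈ [HC6H6O6-]).
So [C6H6O6^2-] ≈ Ka2.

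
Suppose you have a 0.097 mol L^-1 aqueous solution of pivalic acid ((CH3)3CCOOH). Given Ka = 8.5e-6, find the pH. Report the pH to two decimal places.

(CH3)3CCOOH ⇌ (CH3)3CCOO- + H+
Ka = x²/(0.097 − x) = 8.5 × 10^-6
Since Ka ≪ C₀, x ≈ √(Ka·C₀) = 9.08 × 10^-4 M.
Check: 0.94% ionized — well under 5%, approximation valid.
pH = −log(9.08 × 10^-4) = 3.04

pH = 3.04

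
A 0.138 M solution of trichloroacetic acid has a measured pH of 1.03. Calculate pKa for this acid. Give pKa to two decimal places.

[H+] = 10^(-1.03) = 9.33 × 10^-2 M
At equilibrium [HA] = 0.138 − 9.33 × 10^-2 = 4.47 × 10^-2 M
Ka = [H+][A-]/[HA] = (9.33 × 10^-2)² / 4.47 × 10^-2 = 1.95 × 10^-1
pKa = -log(1.95 × 10^-1) = 0.71

pKa = 0.71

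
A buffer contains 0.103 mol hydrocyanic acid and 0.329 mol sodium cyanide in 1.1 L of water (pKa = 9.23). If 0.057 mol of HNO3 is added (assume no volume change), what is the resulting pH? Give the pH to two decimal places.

Added H+ converts CN- to HCN: HCN → 0.16 mol, CN- → 0.272 mol.
pH = pKa + log([A⁻]/[HA]) = 9.23 + log(0.272/0.16) = 9.23 +0.230

pH = 9.46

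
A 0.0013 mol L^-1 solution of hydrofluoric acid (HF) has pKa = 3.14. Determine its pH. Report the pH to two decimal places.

pH = 3.17

HF ⇌ F- + H+
Ka = 10^(−3.14) = 7.24 × 10^-4
Let x = [H+] at equilibrium. Ka = x²/(0.0013 − x).
Here C₀/Ka ≈ 1.8, so the small-x approximation fails. Use the quadratic:
x = (−Ka + √(Ka² + 4·Ka·C₀))/2 = 6.73 × 10^-4 M
pH = −log(6.73 × 10^-4) = 3.17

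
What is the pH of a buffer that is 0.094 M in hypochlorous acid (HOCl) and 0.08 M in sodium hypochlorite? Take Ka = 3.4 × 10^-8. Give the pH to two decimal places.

pH = 7.40

pKa = −log(3.4 × 10^-8) = 7.469
pH = pKa + log([A⁻]/[HA]) = 7.469 + log(0.08/0.094)
pH = 7.469 + (-0.070) = 7.40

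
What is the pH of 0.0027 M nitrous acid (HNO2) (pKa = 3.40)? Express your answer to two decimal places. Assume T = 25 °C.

pH = 3.07

HNO2 ⇌ NO2- + H+
Ka = 10^(−3.40) = 3.98 × 10^-4
Ka = [H+]²/(0.0027 − [H+]) = 3.98 × 10^-4
[H+] is not negligible relative to C₀; solve [H+]² + 0.000398·[H+] − 1.07e-06 = 0.
[H+] = (−Ka + √(Ka² + 4·Ka·C₀))/2 = 8.57 × 10^-4 M
pH = −log(8.57 × 10^-4) = 3.07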